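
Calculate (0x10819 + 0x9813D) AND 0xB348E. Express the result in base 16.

0xA0006

Add column by column in base 16, right to left:
  9+D = 6 carry 1
  1+3+1 = 5
  8+1 = 9
  0+8 = 8
  1+9 = A
Sum = 0xA8956; now AND with 0xB348E:
  A&B=A, 8&3=0, 9&4=0, 5&8=0, 6&E=6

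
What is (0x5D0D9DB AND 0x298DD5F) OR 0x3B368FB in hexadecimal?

0x3B3F9FB

0x5D0D9DB AND 0x298DD5F = 0x090D95B.
Then OR with 0x3B368FB.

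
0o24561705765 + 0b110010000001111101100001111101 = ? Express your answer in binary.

0b11010111110011110110010001110010

0o24561705765 = 0b10100101110001111000101111110101 in binary.
Add column by column in base 2, right to left:
  1+1 = 0 carry 1
  0+0+1 = 1
  1+1 = 0 carry 1
  0+1+1 = 0 carry 1
  1+1+1 = 1 carry 1
  1+1+1 = 1 carry 1
  1+1+1 = 1 carry 1
  1+0+1 = 0 carry 1
  1+0+1 = 0 carry 1
  1+0+1 = 0 carry 1
  0+0+1 = 1
  1+1 = 0 carry 1
  0+1+1 = 0 carry 1
  0+0+1 = 1
  0+1 = 1
  1+1 = 0 carry 1
  1+1+1 = 1 carry 1
  1+1+1 = 1 carry 1
  1+1+1 = 1 carry 1
  0+0+1 = 1
  0+0 = 0
  0+0 = 0
  1+0 = 1
  1+0 = 1
  1+0 = 1
  0+1 = 1
  1+0 = 1
  0+0 = 0
  0+1 = 1
  1+1 = 0 carry 1
  0+0+1 = 1
  1+0 = 1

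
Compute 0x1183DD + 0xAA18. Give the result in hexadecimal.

0x122DF5

Add column by column in base 16, right to left:
  D+8 = 5 carry 1
  D+1+1 = F
  3+A = D
  8+A = 2 carry 1
  1+0+1 = 2
  1+0 = 1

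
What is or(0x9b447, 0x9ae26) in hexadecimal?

0x9be67

OR each hex digit independently (no carries):
  9|9=9, b|a=b, 4|e=e, 4|2=6, 7|6=7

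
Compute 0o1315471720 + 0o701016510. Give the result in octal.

Add column by column in base 8, right to left:
  0+0 = 0
  2+1 = 3
  7+5 = 4 carry 1
  1+6+1 = 0 carry 1
  7+1+1 = 1 carry 1
  4+0+1 = 5
  5+1 = 6
  1+0 = 1
  3+7 = 2 carry 1
  1+0+1 = 2

0o2216510430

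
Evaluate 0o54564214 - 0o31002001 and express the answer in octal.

0o23562213

Subtract column by column in base 8:
  4-1 → 3
  1-0 → 1
  2-0 → 2
  4-2 → 2
  6-0 → 6
  5-0 → 5
  4-1 → 3
  5-3 → 2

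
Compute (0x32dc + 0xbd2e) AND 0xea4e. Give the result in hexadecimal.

0xe00a

Add column by column in base 16, right to left:
  c+e = a carry 1
  d+2+1 = 0 carry 1
  2+d+1 = 0 carry 1
  3+b+1 = f
Sum = 0xf00a; now AND with 0xea4e:
  f&e=e, 0&a=0, 0&4=0, a&e=a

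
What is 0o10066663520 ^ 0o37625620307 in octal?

0o27643043627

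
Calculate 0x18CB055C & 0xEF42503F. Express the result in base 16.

0x0842001C

AND each hex digit independently (no carries):
  1&E=0, 8&F=8, C&4=4, B&2=2, 0&5=0, 5&0=0, 5&3=1, C&F=C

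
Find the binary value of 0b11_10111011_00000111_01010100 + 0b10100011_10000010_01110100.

0b100010111101000100111001000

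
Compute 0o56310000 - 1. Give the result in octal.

The trailing 4 digits are 0, so subtracting 1 borrows through: they become 7 and the next digit up decrements.

0o56307777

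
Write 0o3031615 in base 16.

0xC338D

Each octal digit is 3 bits: 3=011 0=000 3=011 1=001 6=110 1=001 5=101.
Group the bits into nibbles: 1100 0011 0011 1000 1101 → C338D.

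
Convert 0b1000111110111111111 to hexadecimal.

0x47DFF

Group the bits into nibbles: 0100 0111 1101 1111 1111 → 47DFF.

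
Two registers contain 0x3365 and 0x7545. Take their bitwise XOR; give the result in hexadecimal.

0x4620

XOR each hex digit independently (no carries):
  3^7=4, 3^5=6, 6^4=2, 5^5=0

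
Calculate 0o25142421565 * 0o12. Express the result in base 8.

0o323731261222

Multiply each base-8 digit by 10, carrying:
  5×10 = 50 → write 2 carry 6
  6×10+6 = 66 → write 2 carry 8
  5×10+8 = 58 → write 2 carry 7
  1×10+7 = 17 → write 1 carry 2
  2×10+2 = 22 → write 6 carry 2
  4×10+2 = 42 → write 2 carry 5
  2×10+5 = 25 → write 1 carry 3
  4×10+3 = 43 → write 3 carry 5
  1×10+5 = 15 → write 7 carry 1
  5×10+1 = 51 → write 3 carry 6
  2×10+6 = 26 → write 2 carry 3
  remaining carry: 3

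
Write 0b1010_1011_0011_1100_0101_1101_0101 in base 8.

Group the bits in threes: 001 010 101 100 111 100 010 111 010 101 → 1254742725.

0o1254742725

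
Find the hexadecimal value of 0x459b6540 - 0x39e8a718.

0xbb2be28

Subtract column by column in base 16:
  0-8 → 8 (borrow)
  4-1-1 → 2
  5-7 → e (borrow)
  6-a-1 → b (borrow)
  b-8-1 → 2
  9-e → b (borrow)
  5-9-1 → b (borrow)
  4-3-1 → 0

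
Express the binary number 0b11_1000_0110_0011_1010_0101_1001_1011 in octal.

Group the bits in threes: 111 000 011 000 111 010 010 110 011 011 → 7030722633.

0o7030722633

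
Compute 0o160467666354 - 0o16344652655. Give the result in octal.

Subtract column by column in base 8:
  4-5 → 7 (borrow)
  5-5-1 → 7 (borrow)
  3-6-1 → 4 (borrow)
  6-2-1 → 3
  6-5 → 1
  6-6 → 0
  7-4 → 3
  6-4 → 2
  4-3 → 1
  0-6 → 2 (borrow)
  6-1-1 → 4
  1-0 → 1

0o142123013477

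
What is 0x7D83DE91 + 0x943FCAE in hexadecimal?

Add column by column in base 16, right to left:
  1+E = F
  9+A = 3 carry 1
  E+C+1 = B carry 1
  D+F+1 = D carry 1
  3+3+1 = 7
  8+4 = C
  D+9 = 6 carry 1
  7+0+1 = 8

0x86C7DB3F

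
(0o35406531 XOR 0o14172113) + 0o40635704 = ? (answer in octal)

First 0o35406531 XOR 0o14172113 = 0o21574422.
Add column by column in base 8, right to left:
  2+4 = 6
  2+0 = 2
  4+7 = 3 carry 1
  4+5+1 = 2 carry 1
  7+3+1 = 3 carry 1
  5+6+1 = 4 carry 1
  1+0+1 = 2
  2+4 = 6

0o62432326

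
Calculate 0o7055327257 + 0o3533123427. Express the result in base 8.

Add column by column in base 8, right to left:
  7+7 = 6 carry 1
  5+2+1 = 0 carry 1
  2+4+1 = 7
  7+3 = 2 carry 1
  2+2+1 = 5
  3+1 = 4
  5+3 = 0 carry 1
  5+3+1 = 1 carry 1
  0+5+1 = 6
  7+3 = 2 carry 1
  final carry 1

0o12610452706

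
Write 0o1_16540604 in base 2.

0b1001110101100000110000100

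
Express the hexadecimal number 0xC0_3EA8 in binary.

0b110000000011111010101000

Expand each hex digit to 4 bits: C=1100 0=0000 3=0011 E=1110 A=1010 8=1000.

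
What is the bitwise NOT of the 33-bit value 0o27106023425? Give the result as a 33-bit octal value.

0o50671754352

Each oct digit d becomes 7−d:
  2→5, 7→0, 1→6, 0→7, 6→1, 0→7, 2→5, 3→4, 4→3, 2→5, 5→2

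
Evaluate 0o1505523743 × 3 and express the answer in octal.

0o4720773651

Multiply each base-8 digit by 3, carrying:
  3×3 = 9 → write 1 carry 1
  4×3+1 = 13 → write 5 carry 1
  7×3+1 = 22 → write 6 carry 2
  3×3+2 = 11 → write 3 carry 1
  2×3+1 = 7 → write 7
  5×3 = 15 → write 7 carry 1
  5×3+1 = 16 → write 0 carry 2
  0×3+2 = 2 → write 2
  5×3 = 15 → write 7 carry 1
  1×3+1 = 4 → write 4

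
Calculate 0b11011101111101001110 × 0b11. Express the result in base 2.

0b1010011001110111101010

Multiply each base-2 digit by 3, carrying:
  0×3 = 0 → write 0
  1×3 = 3 → write 1 carry 1
  1×3+1 = 4 → write 0 carry 2
  1×3+2 = 5 → write 1 carry 2
  0×3+2 = 2 → write 0 carry 1
  0×3+1 = 1 → write 1
  1×3 = 3 → write 1 carry 1
  0×3+1 = 1 → write 1
  1×3 = 3 → write 1 carry 1
  1×3+1 = 4 → write 0 carry 2
  1×3+2 = 5 → write 1 carry 2
  1×3+2 = 5 → write 1 carry 2
  1×3+2 = 5 → write 1 carry 2
  0×3+2 = 2 → write 0 carry 1
  1×3+1 = 4 → write 0 carry 2
  1×3+2 = 5 → write 1 carry 2
  1×3+2 = 5 → write 1 carry 2
  0×3+2 = 2 → write 0 carry 1
  1×3+1 = 4 → write 0 carry 2
  1×3+2 = 5 → write 1 carry 2
  remaining carry: 10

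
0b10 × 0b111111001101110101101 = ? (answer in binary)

0b1111110011011101011010

Multiply each base-2 digit by 2, carrying:
  1×2 = 2 → write 0 carry 1
  0×2+1 = 1 → write 1
  1×2 = 2 → write 0 carry 1
  1×2+1 = 3 → write 1 carry 1
  0×2+1 = 1 → write 1
  1×2 = 2 → write 0 carry 1
  0×2+1 = 1 → write 1
  1×2 = 2 → write 0 carry 1
  1×2+1 = 3 → write 1 carry 1
  1×2+1 = 3 → write 1 carry 1
  0×2+1 = 1 → write 1
  1×2 = 2 → write 0 carry 1
  1×2+1 = 3 → write 1 carry 1
  0×2+1 = 1 → write 1
  0×2 = 0 → write 0
  1×2 = 2 → write 0 carry 1
  1×2+1 = 3 → write 1 carry 1
  1×2+1 = 3 → write 1 carry 1
  1×2+1 = 3 → write 1 carry 1
  1×2+1 = 3 → write 1 carry 1
  1×2+1 = 3 → write 1 carry 1
  remaining carry: 1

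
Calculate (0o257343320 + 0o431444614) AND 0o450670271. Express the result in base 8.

0o410010030

Add column by column in base 8, right to left:
  0+4 = 4
  2+1 = 3
  3+6 = 1 carry 1
  3+4+1 = 0 carry 1
  4+4+1 = 1 carry 1
  3+4+1 = 0 carry 1
  7+1+1 = 1 carry 1
  5+3+1 = 1 carry 1
  2+4+1 = 7
Sum = 0o711010134; now AND with 0o450670271:
  7&4=4, 1&5=1, 1&0=0, 0&6=0, 1&7=1, 0&0=0, 1&2=0, 3&7=3, 4&1=0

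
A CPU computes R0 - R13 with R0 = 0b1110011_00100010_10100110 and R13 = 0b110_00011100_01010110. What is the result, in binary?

Subtract column by column in base 2:
  0-0 → 0
  1-1 → 0
  1-1 → 0
  0-0 → 0
  0-1 → 1 (borrow)
  1-0-1 → 0
  0-1 → 1 (borrow)
  1-0-1 → 0
  0-0 → 0
  1-0 → 1
  0-1 → 1 (borrow)
  0-1-1 → 0 (borrow)
  0-1-1 → 0 (borrow)
  1-0-1 → 0
  0-0 → 0
  0-0 → 0
  1-0 → 1
  1-1 → 0
  0-1 → 1 (borrow)
  0-0-1 → 1 (borrow)
  1-0-1 → 0
  1-0 → 1
  1-0 → 1

0b11011010000011001010000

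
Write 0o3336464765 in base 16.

0x1b7a69f5

Each octal digit is 3 bits: 3=011 3=011 3=011 6=110 4=100 6=110 4=100 7=111 6=110 5=101.
Group the bits into nibbles: 0001 1011 0111 1010 0110 1001 1111 0101 → 1b7a69f5.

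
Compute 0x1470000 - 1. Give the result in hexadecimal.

0x146FFFF

The trailing 4 digits are 0, so subtracting 1 borrows through: they become F and the next digit up decrements.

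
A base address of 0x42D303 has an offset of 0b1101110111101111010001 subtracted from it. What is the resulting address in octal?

0o2653462

0x42D303 = 0o20551403 in octal.
0b1101110111101111010001 = 0o15675721 in octal.
Subtract column by column in base 8:
  3-1 → 2
  0-2 → 6 (borrow)
  4-7-1 → 4 (borrow)
  1-5-1 → 3 (borrow)
  5-7-1 → 5 (borrow)
  5-6-1 → 6 (borrow)
  0-5-1 → 2 (borrow)
  2-1-1 → 0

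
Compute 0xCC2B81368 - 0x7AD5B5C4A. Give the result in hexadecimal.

Subtract column by column in base 16:
  8-A → E (borrow)
  6-4-1 → 1
  3-C → 7 (borrow)
  1-5-1 → B (borrow)
  8-B-1 → C (borrow)
  B-5-1 → 5
  2-D → 5 (borrow)
  C-A-1 → 1
  C-7 → 5

0x5155CB71E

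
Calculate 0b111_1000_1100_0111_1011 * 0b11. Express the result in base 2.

Multiply each base-2 digit by 3, carrying:
  1×3 = 3 → write 1 carry 1
  1×3+1 = 4 → write 0 carry 2
  0×3+2 = 2 → write 0 carry 1
  1×3+1 = 4 → write 0 carry 2
  1×3+2 = 5 → write 1 carry 2
  1×3+2 = 5 → write 1 carry 2
  1×3+2 = 5 → write 1 carry 2
  0×3+2 = 2 → write 0 carry 1
  0×3+1 = 1 → write 1
  0×3 = 0 → write 0
  1×3 = 3 → write 1 carry 1
  1×3+1 = 4 → write 0 carry 2
  0×3+2 = 2 → write 0 carry 1
  0×3+1 = 1 → write 1
  0×3 = 0 → write 0
  1×3 = 3 → write 1 carry 1
  1×3+1 = 4 → write 0 carry 2
  1×3+2 = 5 → write 1 carry 2
  1×3+2 = 5 → write 1 carry 2
  remaining carry: 10

0b101101010010101110001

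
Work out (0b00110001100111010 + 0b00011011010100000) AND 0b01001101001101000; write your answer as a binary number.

0b1001100001001000

Add column by column in base 2, right to left:
  0+0 = 0
  1+0 = 1
  0+0 = 0
  1+0 = 1
  1+0 = 1
  1+1 = 0 carry 1
  0+0+1 = 1
  0+1 = 1
  1+0 = 1
  1+1 = 0 carry 1
  0+1+1 = 0 carry 1
  0+0+1 = 1
  0+1 = 1
  1+1 = 0 carry 1
  1+0+1 = 0 carry 1
  final carry 1
Sum = 0b1001100111011010; now AND with 0b01001101001101000:
  01001100111011010
& 01001101001101000
= 01001100001001000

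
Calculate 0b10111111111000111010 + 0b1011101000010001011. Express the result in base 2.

Add column by column in base 2, right to left:
  0+1 = 1
  1+1 = 0 carry 1
  0+0+1 = 1
  1+1 = 0 carry 1
  1+0+1 = 0 carry 1
  1+0+1 = 0 carry 1
  0+0+1 = 1
  0+1 = 1
  0+0 = 0
  1+0 = 1
  1+0 = 1
  1+0 = 1
  1+1 = 0 carry 1
  1+0+1 = 0 carry 1
  1+1+1 = 1 carry 1
  1+1+1 = 1 carry 1
  1+1+1 = 1 carry 1
  1+0+1 = 0 carry 1
  0+1+1 = 0 carry 1
  1+0+1 = 0 carry 1
  final carry 1

0b100011100111011000101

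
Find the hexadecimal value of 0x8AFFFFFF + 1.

The trailing 6 digits are F (max in base 16), so adding 1 cascades: they roll to 0 and the next digit up increments.

0x8B000000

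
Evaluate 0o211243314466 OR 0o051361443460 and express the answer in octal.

OR each oct digit independently (no carries):
  2|0=2, 1|5=5, 1|1=1, 2|3=3, 4|6=6, 3|1=3, 3|4=7, 1|4=5, 4|3=7, 4|4=4, 6|6=6, 6|0=6

0o251363757466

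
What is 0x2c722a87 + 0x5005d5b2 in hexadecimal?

Add column by column in base 16, right to left:
  7+2 = 9
  8+b = 3 carry 1
  a+5+1 = 0 carry 1
  2+d+1 = 0 carry 1
  2+5+1 = 8
  7+0 = 7
  c+0 = c
  2+5 = 7

0x7c780039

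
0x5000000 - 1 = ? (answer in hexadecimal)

0x4ffffff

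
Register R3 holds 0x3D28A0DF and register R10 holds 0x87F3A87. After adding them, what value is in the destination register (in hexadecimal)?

Add column by column in base 16, right to left:
  F+7 = 6 carry 1
  D+8+1 = 6 carry 1
  0+A+1 = B
  A+3 = D
  8+F = 7 carry 1
  2+7+1 = A
  D+8 = 5 carry 1
  3+0+1 = 4

0x45A7DB66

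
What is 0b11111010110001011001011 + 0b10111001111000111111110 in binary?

0b110110100101010011001001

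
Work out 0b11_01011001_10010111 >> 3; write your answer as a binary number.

0b110101100110010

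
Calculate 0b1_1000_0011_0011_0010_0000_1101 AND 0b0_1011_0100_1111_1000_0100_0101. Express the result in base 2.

0b0100000000011000000000101

AND bit by bit (1 only where both bits are 1):
  1100000110011001000001101
& 0101101001111100001000101
= 0100000000011000000000101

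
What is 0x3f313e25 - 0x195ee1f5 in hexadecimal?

0x25d25c30

Subtract column by column in base 16:
  5-5 → 0
  2-f → 3 (borrow)
  e-1-1 → c
  3-e → 5 (borrow)
  1-e-1 → 2 (borrow)
  3-5-1 → d (borrow)
  f-9-1 → 5
  3-1 → 2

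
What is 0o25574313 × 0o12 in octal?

0o331333756

Multiply each base-8 digit by 10, carrying:
  3×10 = 30 → write 6 carry 3
  1×10+3 = 13 → write 5 carry 1
  3×10+1 = 31 → write 7 carry 3
  4×10+3 = 43 → write 3 carry 5
  7×10+5 = 75 → write 3 carry 9
  5×10+9 = 59 → write 3 carry 7
  5×10+7 = 57 → write 1 carry 7
  2×10+7 = 27 → write 3 carry 3
  remaining carry: 3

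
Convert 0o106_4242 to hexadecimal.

0x468A2

Each octal digit is 3 bits: 1=001 0=000 6=110 4=100 2=010 4=100 2=010.
Group the bits into nibbles: 0100 0110 1000 1010 0010 → 468A2.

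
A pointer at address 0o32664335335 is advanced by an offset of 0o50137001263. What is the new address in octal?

0o103023336620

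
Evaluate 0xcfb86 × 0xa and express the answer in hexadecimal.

Multiply each base-16 digit by 10, carrying:
  6×10 = 60 → write c carry 3
  8×10+3 = 83 → write 3 carry 5
  b×10+5 = 115 → write 3 carry 7
  f×10+7 = 157 → write d carry 9
  c×10+9 = 129 → write 1 carry 8
  remaining carry: 8

0x81d33c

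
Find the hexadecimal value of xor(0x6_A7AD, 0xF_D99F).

XOR each hex digit independently (no carries):
  6^F=9, A^D=7, 7^9=E, A^9=3, D^F=2

0x97E32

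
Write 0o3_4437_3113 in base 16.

0x391F64B

Each octal digit is 3 bits: 3=011 4=100 4=100 3=011 7=111 3=011 1=001 1=001 3=011.
Group the bits into nibbles: 0011 1001 0001 1111 0110 0100 1011 → 391F64B.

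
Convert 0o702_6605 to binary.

Each octal digit is 3 bits: 7=111 0=000 2=010 6=110 6=110 0=000 5=101.

0b111000010110110000101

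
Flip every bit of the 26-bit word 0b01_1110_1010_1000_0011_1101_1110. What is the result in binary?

0b10000101010111110000100001

Invert each bit: 01111010101000001111011110 → 10000101010111110000100001.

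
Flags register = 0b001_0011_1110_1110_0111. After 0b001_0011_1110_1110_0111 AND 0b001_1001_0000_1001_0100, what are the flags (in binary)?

0b0010001000010000100

AND bit by bit (1 only where both bits are 1):
  0010011111011100111
& 0011001000010010100
= 0010001000010000100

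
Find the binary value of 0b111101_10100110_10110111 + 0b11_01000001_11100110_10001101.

0b11011111111000110101000100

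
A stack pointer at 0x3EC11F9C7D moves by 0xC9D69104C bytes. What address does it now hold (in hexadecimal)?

0x4B5E88ACC9

Add column by column in base 16, right to left:
  D+C = 9 carry 1
  7+4+1 = C
  C+0 = C
  9+1 = A
  F+9 = 8 carry 1
  1+6+1 = 8
  1+D = E
  C+9 = 5 carry 1
  E+C+1 = B carry 1
  3+0+1 = 4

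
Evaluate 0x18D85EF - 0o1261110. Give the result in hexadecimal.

0x18823A7

0o1261110 = 0x56248 in hexadecimal.
Subtract column by column in base 16:
  F-8 → 7
  E-4 → A
  5-2 → 3
  8-6 → 2
  D-5 → 8
  8-0 → 8
  1-0 → 1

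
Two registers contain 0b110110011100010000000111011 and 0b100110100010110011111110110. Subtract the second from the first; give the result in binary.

0b1111111001011100001000101

Subtract column by column in base 2:
  1-0 → 1
  1-1 → 0
  0-1 → 1 (borrow)
  1-0-1 → 0
  1-1 → 0
  1-1 → 0
  0-1 → 1 (borrow)
  0-1-1 → 0 (borrow)
  0-1-1 → 0 (borrow)
  0-1-1 → 0 (borrow)
  0-1-1 → 0 (borrow)
  0-0-1 → 1 (borrow)
  0-0-1 → 1 (borrow)
  1-1-1 → 1 (borrow)
  0-1-1 → 0 (borrow)
  0-0-1 → 1 (borrow)
  0-1-1 → 0 (borrow)
  1-0-1 → 0
  1-0 → 1
  1-0 → 1
  0-1 → 1 (borrow)
  0-0-1 → 1 (borrow)
  1-1-1 → 1 (borrow)
  1-1-1 → 1 (borrow)
  0-0-1 → 1 (borrow)
  1-0-1 → 0
  1-1 → 0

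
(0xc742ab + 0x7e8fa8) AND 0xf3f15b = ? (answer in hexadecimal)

Add column by column in base 16, right to left:
  b+8 = 3 carry 1
  a+a+1 = 5 carry 1
  2+f+1 = 2 carry 1
  4+8+1 = d
  7+e = 5 carry 1
  c+7+1 = 4 carry 1
  final carry 1
Sum = 0x145d253; now AND with 0xf3f15b:
  1&0=0, 4&f=4, 5&3=1, d&f=d, 2&1=0, 5&5=5, 3&b=3

0x41d053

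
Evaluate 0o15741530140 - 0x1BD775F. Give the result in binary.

0o15741530140 = 0b1101111100001101011000001100000 in binary.
0x1BD775F = 0b1101111010111011101011111 in binary.
Subtract column by column in base 2:
  0-1 → 1 (borrow)
  0-1-1 → 0 (borrow)
  0-1-1 → 0 (borrow)
  0-1-1 → 0 (borrow)
  0-1-1 → 0 (borrow)
  1-0-1 → 0
  1-1 → 0
  0-0 → 0
  0-1 → 1 (borrow)
  0-1-1 → 0 (borrow)
  0-1-1 → 0 (borrow)
  0-0-1 → 1 (borrow)
  1-1-1 → 1 (borrow)
  1-1-1 → 1 (borrow)
  0-1-1 → 0 (borrow)
  1-0-1 → 0
  0-1 → 1 (borrow)
  1-0-1 → 0
  1-1 → 0
  0-1 → 1 (borrow)
  0-1-1 → 0 (borrow)
  0-1-1 → 0 (borrow)
  0-0-1 → 1 (borrow)
  1-1-1 → 1 (borrow)
  1-1-1 → 1 (borrow)
  1-0-1 → 0
  1-0 → 1
  1-0 → 1
  0-0 → 0
  1-0 → 1
  1-0 → 1

0b1101101110010010011100100000001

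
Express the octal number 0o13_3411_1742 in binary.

Each octal digit is 3 bits: 1=001 3=011 3=011 4=100 1=001 1=001 1=001 7=111 4=100 2=010.

0b1011011100001001001111100010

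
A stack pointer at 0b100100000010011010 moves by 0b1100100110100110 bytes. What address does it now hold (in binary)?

Add column by column in base 2, right to left:
  0+0 = 0
  1+1 = 0 carry 1
  0+1+1 = 0 carry 1
  1+0+1 = 0 carry 1
  1+0+1 = 0 carry 1
  0+1+1 = 0 carry 1
  0+0+1 = 1
  1+1 = 0 carry 1
  0+1+1 = 0 carry 1
  0+0+1 = 1
  0+0 = 0
  0+1 = 1
  0+0 = 0
  0+0 = 0
  1+1 = 0 carry 1
  0+1+1 = 0 carry 1
  0+0+1 = 1
  1+0 = 1

0b110000101001000000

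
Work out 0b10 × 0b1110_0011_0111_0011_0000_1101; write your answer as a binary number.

Multiply each base-2 digit by 2, carrying:
  1×2 = 2 → write 0 carry 1
  0×2+1 = 1 → write 1
  1×2 = 2 → write 0 carry 1
  1×2+1 = 3 → write 1 carry 1
  0×2+1 = 1 → write 1
  0×2 = 0 → write 0
  0×2 = 0 → write 0
  0×2 = 0 → write 0
  1×2 = 2 → write 0 carry 1
  1×2+1 = 3 → write 1 carry 1
  0×2+1 = 1 → write 1
  0×2 = 0 → write 0
  1×2 = 2 → write 0 carry 1
  1×2+1 = 3 → write 1 carry 1
  1×2+1 = 3 → write 1 carry 1
  0×2+1 = 1 → write 1
  1×2 = 2 → write 0 carry 1
  1×2+1 = 3 → write 1 carry 1
  0×2+1 = 1 → write 1
  0×2 = 0 → write 0
  0×2 = 0 → write 0
  1×2 = 2 → write 0 carry 1
  1×2+1 = 3 → write 1 carry 1
  1×2+1 = 3 → write 1 carry 1
  remaining carry: 1

0b1110001101110011000011010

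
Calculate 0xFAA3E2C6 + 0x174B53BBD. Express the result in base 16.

Add column by column in base 16, right to left:
  6+D = 3 carry 1
  C+B+1 = 8 carry 1
  2+B+1 = E
  E+3 = 1 carry 1
  3+5+1 = 9
  A+B = 5 carry 1
  A+4+1 = F
  F+7 = 6 carry 1
  0+1+1 = 2

0x26F591E83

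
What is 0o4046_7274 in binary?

0b100000100110111010111100

Each octal digit is 3 bits: 4=100 0=000 4=100 6=110 7=111 2=010 7=111 4=100.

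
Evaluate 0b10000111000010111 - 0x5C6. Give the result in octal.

0b10000111000010111 = 0o207027 in octal.
0x5C6 = 0o2706 in octal.
Subtract column by column in base 8:
  7-6 → 1
  2-0 → 2
  0-7 → 1 (borrow)
  7-2-1 → 4
  0-0 → 0
  2-0 → 2

0o204121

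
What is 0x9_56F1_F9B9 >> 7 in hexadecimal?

0x12ADE3F3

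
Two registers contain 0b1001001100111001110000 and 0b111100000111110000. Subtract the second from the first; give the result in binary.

Subtract column by column in base 2:
  0-0 → 0
  0-0 → 0
  0-0 → 0
  0-0 → 0
  1-1 → 0
  1-1 → 0
  1-1 → 0
  0-1 → 1 (borrow)
  0-1-1 → 0 (borrow)
  1-0-1 → 0
  1-0 → 1
  1-0 → 1
  0-0 → 0
  0-0 → 0
  1-1 → 0
  1-1 → 0
  0-1 → 1 (borrow)
  0-1-1 → 0 (borrow)
  1-0-1 → 0
  0-0 → 0
  0-0 → 0
  1-0 → 1

0b1000010000110010000000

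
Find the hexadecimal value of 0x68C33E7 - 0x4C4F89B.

0x1C73B4C

Subtract column by column in base 16:
  7-B → C (borrow)
  E-9-1 → 4
  3-8 → B (borrow)
  3-F-1 → 3 (borrow)
  C-4-1 → 7
  8-C → C (borrow)
  6-4-1 → 1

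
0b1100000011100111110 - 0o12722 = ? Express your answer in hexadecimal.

0x5f16c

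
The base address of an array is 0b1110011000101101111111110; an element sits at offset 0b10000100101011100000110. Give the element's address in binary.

Add column by column in base 2, right to left:
  0+0 = 0
  1+1 = 0 carry 1
  1+1+1 = 1 carry 1
  1+0+1 = 0 carry 1
  1+0+1 = 0 carry 1
  1+0+1 = 0 carry 1
  1+0+1 = 0 carry 1
  1+0+1 = 0 carry 1
  1+1+1 = 1 carry 1
  1+1+1 = 1 carry 1
  0+1+1 = 0 carry 1
  1+0+1 = 0 carry 1
  1+1+1 = 1 carry 1
  0+0+1 = 1
  1+1 = 0 carry 1
  0+0+1 = 1
  0+0 = 0
  0+1 = 1
  1+0 = 1
  1+0 = 1
  0+0 = 0
  0+0 = 0
  1+1 = 0 carry 1
  1+0+1 = 0 carry 1
  1+0+1 = 0 carry 1
  final carry 1

0b10000011101011001100000100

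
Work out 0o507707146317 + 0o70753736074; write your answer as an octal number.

Add column by column in base 8, right to left:
  7+4 = 3 carry 1
  1+7+1 = 1 carry 1
  3+0+1 = 4
  6+6 = 4 carry 1
  4+3+1 = 0 carry 1
  1+7+1 = 1 carry 1
  7+3+1 = 3 carry 1
  0+5+1 = 6
  7+7 = 6 carry 1
  7+0+1 = 0 carry 1
  0+7+1 = 0 carry 1
  5+0+1 = 6

0o600663104413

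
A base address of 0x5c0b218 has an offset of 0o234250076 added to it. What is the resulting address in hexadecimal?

0o234250076 = 0x271503e in hexadecimal.
Add column by column in base 16, right to left:
  8+e = 6 carry 1
  1+3+1 = 5
  2+0 = 2
  b+5 = 0 carry 1
  0+1+1 = 2
  c+7 = 3 carry 1
  5+2+1 = 8

0x8320256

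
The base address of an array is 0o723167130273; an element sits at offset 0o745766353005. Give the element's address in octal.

Add column by column in base 8, right to left:
  3+5 = 0 carry 1
  7+0+1 = 0 carry 1
  2+0+1 = 3
  0+3 = 3
  3+5 = 0 carry 1
  1+3+1 = 5
  7+6 = 5 carry 1
  6+6+1 = 5 carry 1
  1+7+1 = 1 carry 1
  3+5+1 = 1 carry 1
  2+4+1 = 7
  7+7 = 6 carry 1
  final carry 1

0o1671155503300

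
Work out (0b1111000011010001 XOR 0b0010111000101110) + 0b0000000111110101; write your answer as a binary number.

First 0b1111000011010001 XOR 0b0010111000101110 = 0b1101111011111111.
Add column by column in base 2, right to left:
  1+1 = 0 carry 1
  1+0+1 = 0 carry 1
  1+1+1 = 1 carry 1
  1+0+1 = 0 carry 1
  1+1+1 = 1 carry 1
  1+1+1 = 1 carry 1
  1+1+1 = 1 carry 1
  1+1+1 = 1 carry 1
  0+1+1 = 0 carry 1
  1+0+1 = 0 carry 1
  1+0+1 = 0 carry 1
  1+0+1 = 0 carry 1
  1+0+1 = 0 carry 1
  0+0+1 = 1
  1+0 = 1
  1+0 = 1

0b1110000011110100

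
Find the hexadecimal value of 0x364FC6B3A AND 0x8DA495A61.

AND each hex digit independently (no carries):
  3&8=0, 6&D=4, 4&A=0, F&4=4, C&9=8, 6&5=4, B&A=A, 3&6=2, A&1=0

0x040484A20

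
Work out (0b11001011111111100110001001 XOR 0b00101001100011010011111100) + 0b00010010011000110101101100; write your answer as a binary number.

First 0b11001011111111100110001001 XOR 0b00101001100011010011111100 = 0b11100010011100110101110101.
Add column by column in base 2, right to left:
  1+0 = 1
  0+0 = 0
  1+1 = 0 carry 1
  0+1+1 = 0 carry 1
  1+0+1 = 0 carry 1
  1+1+1 = 1 carry 1
  1+1+1 = 1 carry 1
  0+0+1 = 1
  1+1 = 0 carry 1
  0+0+1 = 1
  1+1 = 0 carry 1
  1+1+1 = 1 carry 1
  0+0+1 = 1
  0+0 = 0
  1+0 = 1
  1+1 = 0 carry 1
  1+1+1 = 1 carry 1
  0+0+1 = 1
  0+0 = 0
  1+1 = 0 carry 1
  0+0+1 = 1
  0+0 = 0
  0+1 = 1
  1+0 = 1
  1+0 = 1
  1+0 = 1

0b11110100110101101011100001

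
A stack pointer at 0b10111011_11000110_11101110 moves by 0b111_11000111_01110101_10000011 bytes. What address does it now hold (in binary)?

0b1000100000110011110001110001

Add column by column in base 2, right to left:
  0+1 = 1
  1+1 = 0 carry 1
  1+0+1 = 0 carry 1
  1+0+1 = 0 carry 1
  0+0+1 = 1
  1+0 = 1
  1+0 = 1
  1+1 = 0 carry 1
  0+1+1 = 0 carry 1
  1+0+1 = 0 carry 1
  1+1+1 = 1 carry 1
  0+0+1 = 1
  0+1 = 1
  0+1 = 1
  1+1 = 0 carry 1
  1+0+1 = 0 carry 1
  1+1+1 = 1 carry 1
  1+1+1 = 1 carry 1
  0+1+1 = 0 carry 1
  1+0+1 = 0 carry 1
  1+0+1 = 0 carry 1
  1+0+1 = 0 carry 1
  0+1+1 = 0 carry 1
  1+1+1 = 1 carry 1
  0+1+1 = 0 carry 1
  0+1+1 = 0 carry 1
  0+1+1 = 0 carry 1
  final carry 1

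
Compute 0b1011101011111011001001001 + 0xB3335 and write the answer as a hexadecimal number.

0b1011101011111011001001001 = 0x175F649 in hexadecimal.
Add column by column in base 16, right to left:
  9+5 = E
  4+3 = 7
  6+3 = 9
  F+3 = 2 carry 1
  5+B+1 = 1 carry 1
  7+0+1 = 8
  1+0 = 1

0x181297E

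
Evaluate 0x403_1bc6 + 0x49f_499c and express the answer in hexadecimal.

Add column by column in base 16, right to left:
  6+c = 2 carry 1
  c+9+1 = 6 carry 1
  b+9+1 = 5 carry 1
  1+4+1 = 6
  3+f = 2 carry 1
  0+9+1 = a
  4+4 = 8

0x8a26562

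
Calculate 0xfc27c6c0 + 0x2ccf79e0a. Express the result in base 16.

Add column by column in base 16, right to left:
  0+a = a
  c+0 = c
  6+e = 4 carry 1
  c+9+1 = 6 carry 1
  7+7+1 = f
  2+f = 1 carry 1
  c+c+1 = 9 carry 1
  f+c+1 = c carry 1
  0+2+1 = 3

0x3c91f64ca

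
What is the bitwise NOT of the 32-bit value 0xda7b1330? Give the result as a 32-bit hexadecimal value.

0x2584eccf

Each hex digit d becomes f−d:
  d→2, a→5, 7→8, b→4, 1→e, 3→c, 3→c, 0→f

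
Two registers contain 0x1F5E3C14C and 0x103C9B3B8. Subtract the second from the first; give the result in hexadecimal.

0xF21A0D94

Subtract column by column in base 16:
  C-8 → 4
  4-B → 9 (borrow)
  1-3-1 → D (borrow)
  C-B-1 → 0
  3-9 → A (borrow)
  E-C-1 → 1
  5-3 → 2
  F-0 → F
  1-1 → 0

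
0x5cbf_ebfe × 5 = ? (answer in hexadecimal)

Multiply each base-16 digit by 5, carrying:
  e×5 = 70 → write 6 carry 4
  f×5+4 = 79 → write f carry 4
  b×5+4 = 59 → write b carry 3
  e×5+3 = 73 → write 9 carry 4
  f×5+4 = 79 → write f carry 4
  b×5+4 = 59 → write b carry 3
  c×5+3 = 63 → write f carry 3
  5×5+3 = 28 → write c carry 1
  remaining carry: 1

0x1cfbf9bf6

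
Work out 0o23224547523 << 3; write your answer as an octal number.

0o232245475230

Shifting left by 3 bits = 1 oct digit: append 1 zero.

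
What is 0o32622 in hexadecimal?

Each octal digit is 3 bits: 3=011 2=010 6=110 2=010 2=010.
Group the bits into nibbles: 0011 0101 1001 0010 → 3592.

0x3592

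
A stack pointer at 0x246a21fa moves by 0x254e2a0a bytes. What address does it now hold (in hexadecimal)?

Add column by column in base 16, right to left:
  a+a = 4 carry 1
  f+0+1 = 0 carry 1
  1+a+1 = c
  2+2 = 4
  a+e = 8 carry 1
  6+4+1 = b
  4+5 = 9
  2+2 = 4

0x49b84c04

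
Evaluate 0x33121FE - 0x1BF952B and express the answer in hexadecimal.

Subtract column by column in base 16:
  E-B → 3
  F-2 → D
  1-5 → C (borrow)
  2-9-1 → 8 (borrow)
  1-F-1 → 1 (borrow)
  3-B-1 → 7 (borrow)
  3-1-1 → 1

0x1718CD3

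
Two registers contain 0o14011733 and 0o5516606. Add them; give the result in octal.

Add column by column in base 8, right to left:
  3+6 = 1 carry 1
  3+0+1 = 4
  7+6 = 5 carry 1
  1+6+1 = 0 carry 1
  1+1+1 = 3
  0+5 = 5
  4+5 = 1 carry 1
  1+0+1 = 2

0o21530541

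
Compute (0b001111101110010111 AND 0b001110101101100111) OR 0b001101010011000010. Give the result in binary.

0b1111111111000111

0b001111101110010111 AND 0b001110101101100111 = 0b001110101100000111.
Then OR with 0b001101010011000010.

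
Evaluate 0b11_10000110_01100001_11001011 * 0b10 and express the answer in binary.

0b111000011001100001110010110

Multiply each base-2 digit by 2, carrying:
  1×2 = 2 → write 0 carry 1
  1×2+1 = 3 → write 1 carry 1
  0×2+1 = 1 → write 1
  1×2 = 2 → write 0 carry 1
  0×2+1 = 1 → write 1
  0×2 = 0 → write 0
  1×2 = 2 → write 0 carry 1
  1×2+1 = 3 → write 1 carry 1
  1×2+1 = 3 → write 1 carry 1
  0×2+1 = 1 → write 1
  0×2 = 0 → write 0
  0×2 = 0 → write 0
  0×2 = 0 → write 0
  1×2 = 2 → write 0 carry 1
  1×2+1 = 3 → write 1 carry 1
  0×2+1 = 1 → write 1
  0×2 = 0 → write 0
  1×2 = 2 → write 0 carry 1
  1×2+1 = 3 → write 1 carry 1
  0×2+1 = 1 → write 1
  0×2 = 0 → write 0
  0×2 = 0 → write 0
  0×2 = 0 → write 0
  1×2 = 2 → write 0 carry 1
  1×2+1 = 3 → write 1 carry 1
  1×2+1 = 3 → write 1 carry 1
  remaining carry: 1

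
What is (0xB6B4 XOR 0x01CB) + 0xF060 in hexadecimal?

0x1A7DF

First 0xB6B4 XOR 0x01CB = 0xB77F.
Add column by column in base 16, right to left:
  F+0 = F
  7+6 = D
  7+0 = 7
  B+F = A carry 1
  final carry 1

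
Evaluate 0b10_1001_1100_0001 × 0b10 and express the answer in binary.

Multiply each base-2 digit by 2, carrying:
  1×2 = 2 → write 0 carry 1
  0×2+1 = 1 → write 1
  0×2 = 0 → write 0
  0×2 = 0 → write 0
  0×2 = 0 → write 0
  0×2 = 0 → write 0
  1×2 = 2 → write 0 carry 1
  1×2+1 = 3 → write 1 carry 1
  1×2+1 = 3 → write 1 carry 1
  0×2+1 = 1 → write 1
  0×2 = 0 → write 0
  1×2 = 2 → write 0 carry 1
  0×2+1 = 1 → write 1
  1×2 = 2 → write 0 carry 1
  remaining carry: 1

0b101001110000010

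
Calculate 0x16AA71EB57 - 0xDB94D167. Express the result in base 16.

0x15CEDD19F0

Subtract column by column in base 16:
  7-7 → 0
  5-6 → F (borrow)
  B-1-1 → 9
  E-D → 1
  1-4 → D (borrow)
  7-9-1 → D (borrow)
  A-B-1 → E (borrow)
  A-D-1 → C (borrow)
  6-0-1 → 5
  1-0 → 1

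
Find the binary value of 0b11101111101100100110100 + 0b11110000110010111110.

Add column by column in base 2, right to left:
  0+0 = 0
  0+1 = 1
  1+1 = 0 carry 1
  0+1+1 = 0 carry 1
  1+1+1 = 1 carry 1
  1+1+1 = 1 carry 1
  0+0+1 = 1
  0+1 = 1
  1+0 = 1
  0+0 = 0
  0+1 = 1
  1+1 = 0 carry 1
  1+0+1 = 0 carry 1
  0+0+1 = 1
  1+0 = 1
  1+0 = 1
  1+1 = 0 carry 1
  1+1+1 = 1 carry 1
  1+1+1 = 1 carry 1
  0+1+1 = 0 carry 1
  1+0+1 = 0 carry 1
  1+0+1 = 0 carry 1
  1+0+1 = 0 carry 1
  final carry 1

0b100001101110010111110010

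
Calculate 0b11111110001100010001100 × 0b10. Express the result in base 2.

Multiply each base-2 digit by 2, carrying:
  0×2 = 0 → write 0
  0×2 = 0 → write 0
  1×2 = 2 → write 0 carry 1
  1×2+1 = 3 → write 1 carry 1
  0×2+1 = 1 → write 1
  0×2 = 0 → write 0
  0×2 = 0 → write 0
  1×2 = 2 → write 0 carry 1
  0×2+1 = 1 → write 1
  0×2 = 0 → write 0
  0×2 = 0 → write 0
  1×2 = 2 → write 0 carry 1
  1×2+1 = 3 → write 1 carry 1
  0×2+1 = 1 → write 1
  0×2 = 0 → write 0
  0×2 = 0 → write 0
  1×2 = 2 → write 0 carry 1
  1×2+1 = 3 → write 1 carry 1
  1×2+1 = 3 → write 1 carry 1
  1×2+1 = 3 → write 1 carry 1
  1×2+1 = 3 → write 1 carry 1
  1×2+1 = 3 → write 1 carry 1
  1×2+1 = 3 → write 1 carry 1
  remaining carry: 1

0b111111100011000100011000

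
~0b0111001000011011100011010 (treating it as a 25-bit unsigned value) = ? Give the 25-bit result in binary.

Invert each bit: 0111001000011011100011010 → 1000110111100100011100101.

0b1000110111100100011100101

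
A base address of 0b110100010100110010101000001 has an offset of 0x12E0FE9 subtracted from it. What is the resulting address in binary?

0x12E0FE9 = 0b1001011100000111111101001 in binary.
Subtract column by column in base 2:
  1-1 → 0
  0-0 → 0
  0-0 → 0
  0-1 → 1 (borrow)
  0-0-1 → 1 (borrow)
  0-1-1 → 0 (borrow)
  1-1-1 → 1 (borrow)
  0-1-1 → 0 (borrow)
  1-1-1 → 1 (borrow)
  0-1-1 → 0 (borrow)
  1-1-1 → 1 (borrow)
  0-1-1 → 0 (borrow)
  0-0-1 → 1 (borrow)
  1-0-1 → 0
  1-0 → 1
  0-0 → 0
  0-0 → 0
  1-1 → 0
  0-1 → 1 (borrow)
  1-1-1 → 1 (borrow)
  0-0-1 → 1 (borrow)
  0-1-1 → 0 (borrow)
  0-0-1 → 1 (borrow)
  1-0-1 → 0
  0-1 → 1 (borrow)
  1-0-1 → 0
  1-0 → 1

0b101010111000101010101011000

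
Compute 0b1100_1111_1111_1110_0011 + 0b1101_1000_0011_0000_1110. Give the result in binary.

0b110101000001011110001

Add column by column in base 2, right to left:
  1+0 = 1
  1+1 = 0 carry 1
  0+1+1 = 0 carry 1
  0+1+1 = 0 carry 1
  0+0+1 = 1
  1+0 = 1
  1+0 = 1
  1+0 = 1
  1+1 = 0 carry 1
  1+1+1 = 1 carry 1
  1+0+1 = 0 carry 1
  1+0+1 = 0 carry 1
  1+0+1 = 0 carry 1
  1+0+1 = 0 carry 1
  1+0+1 = 0 carry 1
  1+1+1 = 1 carry 1
  0+1+1 = 0 carry 1
  0+0+1 = 1
  1+1 = 0 carry 1
  1+1+1 = 1 carry 1
  final carry 1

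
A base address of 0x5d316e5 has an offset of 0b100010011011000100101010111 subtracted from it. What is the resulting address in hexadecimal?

0b100010011011000100101010111 = 0x44d8957 in hexadecimal.
Subtract column by column in base 16:
  5-7 → e (borrow)
  e-5-1 → 8
  6-9 → d (borrow)
  1-8-1 → 8 (borrow)
  3-d-1 → 5 (borrow)
  d-4-1 → 8
  5-4 → 1

0x1858d8e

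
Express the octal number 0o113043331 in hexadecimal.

0x12C46D9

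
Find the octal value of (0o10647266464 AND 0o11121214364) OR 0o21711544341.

0o31711744365

0o10647266464 AND 0o11121214364 = 0o10001204064.
Then OR with 0o21711544341.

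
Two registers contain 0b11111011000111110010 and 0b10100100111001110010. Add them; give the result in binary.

Add column by column in base 2, right to left:
  0+0 = 0
  1+1 = 0 carry 1
  0+0+1 = 1
  0+0 = 0
  1+1 = 0 carry 1
  1+1+1 = 1 carry 1
  1+1+1 = 1 carry 1
  1+0+1 = 0 carry 1
  1+0+1 = 0 carry 1
  0+1+1 = 0 carry 1
  0+1+1 = 0 carry 1
  0+1+1 = 0 carry 1
  1+0+1 = 0 carry 1
  1+0+1 = 0 carry 1
  0+1+1 = 0 carry 1
  1+0+1 = 0 carry 1
  1+0+1 = 0 carry 1
  1+1+1 = 1 carry 1
  1+0+1 = 0 carry 1
  1+1+1 = 1 carry 1
  final carry 1

0b110100000000001100100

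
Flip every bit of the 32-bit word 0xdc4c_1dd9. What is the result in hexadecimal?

0x23b3e226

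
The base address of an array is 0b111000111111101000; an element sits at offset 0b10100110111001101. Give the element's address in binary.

Add column by column in base 2, right to left:
  0+1 = 1
  0+0 = 0
  0+1 = 1
  1+1 = 0 carry 1
  0+0+1 = 1
  1+0 = 1
  1+1 = 0 carry 1
  1+1+1 = 1 carry 1
  1+1+1 = 1 carry 1
  1+0+1 = 0 carry 1
  1+1+1 = 1 carry 1
  1+1+1 = 1 carry 1
  0+0+1 = 1
  0+0 = 0
  0+1 = 1
  1+0 = 1
  1+1 = 0 carry 1
  1+0+1 = 0 carry 1
  final carry 1

0b1001101110110110101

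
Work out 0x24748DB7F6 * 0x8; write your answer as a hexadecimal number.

Multiply each base-16 digit by 8, carrying:
  6×8 = 48 → write 0 carry 3
  F×8+3 = 123 → write B carry 7
  7×8+7 = 63 → write F carry 3
  B×8+3 = 91 → write B carry 5
  D×8+5 = 109 → write D carry 6
  8×8+6 = 70 → write 6 carry 4
  4×8+4 = 36 → write 4 carry 2
  7×8+2 = 58 → write A carry 3
  4×8+3 = 35 → write 3 carry 2
  2×8+2 = 18 → write 2 carry 1
  remaining carry: 1

0x123A46DBFB0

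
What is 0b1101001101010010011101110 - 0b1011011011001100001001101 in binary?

0b1110010000110010100001

Subtract column by column in base 2:
  0-1 → 1 (borrow)
  1-0-1 → 0
  1-1 → 0
  1-1 → 0
  0-0 → 0
  1-0 → 1
  1-1 → 0
  1-0 → 1
  0-0 → 0
  0-0 → 0
  1-0 → 1
  0-1 → 1 (borrow)
  0-1-1 → 0 (borrow)
  1-0-1 → 0
  0-0 → 0
  1-1 → 0
  0-1 → 1 (borrow)
  1-0-1 → 0
  1-1 → 0
  0-1 → 1 (borrow)
  0-0-1 → 1 (borrow)
  1-1-1 → 1 (borrow)
  0-1-1 → 0 (borrow)
  1-0-1 → 0
  1-1 → 0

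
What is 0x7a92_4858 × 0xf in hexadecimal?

0x72e923d28

Multiply each base-16 digit by 15, carrying:
  8×15 = 120 → write 8 carry 7
  5×15+7 = 82 → write 2 carry 5
  8×15+5 = 125 → write d carry 7
  4×15+7 = 67 → write 3 carry 4
  2×15+4 = 34 → write 2 carry 2
  9×15+2 = 137 → write 9 carry 8
  a×15+8 = 158 → write e carry 9
  7×15+9 = 114 → write 2 carry 7
  remaining carry: 7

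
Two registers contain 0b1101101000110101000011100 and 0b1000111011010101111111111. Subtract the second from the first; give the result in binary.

0b100101101011111000011101

Subtract column by column in base 2:
  0-1 → 1 (borrow)
  0-1-1 → 0 (borrow)
  1-1-1 → 1 (borrow)
  1-1-1 → 1 (borrow)
  1-1-1 → 1 (borrow)
  0-1-1 → 0 (borrow)
  0-1-1 → 0 (borrow)
  0-1-1 → 0 (borrow)
  0-1-1 → 0 (borrow)
  1-1-1 → 1 (borrow)
  0-0-1 → 1 (borrow)
  1-1-1 → 1 (borrow)
  0-0-1 → 1 (borrow)
  1-1-1 → 1 (borrow)
  1-0-1 → 0
  0-1 → 1 (borrow)
  0-1-1 → 0 (borrow)
  0-0-1 → 1 (borrow)
  1-1-1 → 1 (borrow)
  0-1-1 → 0 (borrow)
  1-1-1 → 1 (borrow)
  1-0-1 → 0
  0-0 → 0
  1-0 → 1
  1-1 → 0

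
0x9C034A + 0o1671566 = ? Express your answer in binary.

0b101000110111011011000000

0x9C034A = 0b100111000000001101001010 in binary.
0o1671566 = 0b1110111001101110110 in binary.
Add column by column in base 2, right to left:
  0+0 = 0
  1+1 = 0 carry 1
  0+1+1 = 0 carry 1
  1+0+1 = 0 carry 1
  0+1+1 = 0 carry 1
  0+1+1 = 0 carry 1
  1+1+1 = 1 carry 1
  0+0+1 = 1
  1+1 = 0 carry 1
  1+1+1 = 1 carry 1
  0+0+1 = 1
  0+0 = 0
  0+1 = 1
  0+1 = 1
  0+1 = 1
  0+0 = 0
  0+1 = 1
  0+1 = 1
  1+1 = 0 carry 1
  1+0+1 = 0 carry 1
  1+0+1 = 0 carry 1
  0+0+1 = 1
  0+0 = 0
  1+0 = 1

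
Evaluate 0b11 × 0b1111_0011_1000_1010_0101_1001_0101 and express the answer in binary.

Multiply each base-2 digit by 3, carrying:
  1×3 = 3 → write 1 carry 1
  0×3+1 = 1 → write 1
  1×3 = 3 → write 1 carry 1
  0×3+1 = 1 → write 1
  1×3 = 3 → write 1 carry 1
  0×3+1 = 1 → write 1
  0×3 = 0 → write 0
  1×3 = 3 → write 1 carry 1
  1×3+1 = 4 → write 0 carry 2
  0×3+2 = 2 → write 0 carry 1
  1×3+1 = 4 → write 0 carry 2
  0×3+2 = 2 → write 0 carry 1
  0×3+1 = 1 → write 1
  1×3 = 3 → write 1 carry 1
  0×3+1 = 1 → write 1
  1×3 = 3 → write 1 carry 1
  0×3+1 = 1 → write 1
  0×3 = 0 → write 0
  0×3 = 0 → write 0
  1×3 = 3 → write 1 carry 1
  1×3+1 = 4 → write 0 carry 2
  1×3+2 = 5 → write 1 carry 2
  0×3+2 = 2 → write 0 carry 1
  0×3+1 = 1 → write 1
  1×3 = 3 → write 1 carry 1
  1×3+1 = 4 → write 0 carry 2
  1×3+2 = 5 → write 1 carry 2
  1×3+2 = 5 → write 1 carry 2
  remaining carry: 10

0b101101101010011111000010111111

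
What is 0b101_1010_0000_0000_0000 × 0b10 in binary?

0b10110100000000000000

Multiply each base-2 digit by 2, carrying:
  0×2 = 0 → write 0
  0×2 = 0 → write 0
  0×2 = 0 → write 0
  0×2 = 0 → write 0
  0×2 = 0 → write 0
  0×2 = 0 → write 0
  0×2 = 0 → write 0
  0×2 = 0 → write 0
  0×2 = 0 → write 0
  0×2 = 0 → write 0
  0×2 = 0 → write 0
  0×2 = 0 → write 0
  0×2 = 0 → write 0
  1×2 = 2 → write 0 carry 1
  0×2+1 = 1 → write 1
  1×2 = 2 → write 0 carry 1
  1×2+1 = 3 → write 1 carry 1
  0×2+1 = 1 → write 1
  1×2 = 2 → write 0 carry 1
  remaining carry: 1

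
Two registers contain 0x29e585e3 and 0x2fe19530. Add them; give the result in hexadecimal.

0x59c71b13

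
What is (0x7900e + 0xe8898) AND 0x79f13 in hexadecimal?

0x61802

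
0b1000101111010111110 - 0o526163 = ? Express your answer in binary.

0b11011001001001011

0o526163 = 0b101010110001110011 in binary.
Subtract column by column in base 2:
  0-1 → 1 (borrow)
  1-1-1 → 1 (borrow)
  1-0-1 → 0
  1-0 → 1
  1-1 → 0
  1-1 → 0
  0-1 → 1 (borrow)
  1-0-1 → 0
  0-0 → 0
  1-0 → 1
  1-1 → 0
  1-1 → 0
  1-0 → 1
  0-1 → 1 (borrow)
  1-0-1 → 0
  0-1 → 1 (borrow)
  0-0-1 → 1 (borrow)
  0-1-1 → 0 (borrow)
  1-0-1 → 0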